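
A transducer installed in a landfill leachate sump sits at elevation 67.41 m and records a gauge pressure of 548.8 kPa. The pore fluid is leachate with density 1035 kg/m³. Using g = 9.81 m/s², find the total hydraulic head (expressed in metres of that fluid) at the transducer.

ψ = P/(ρg) = 548.8×1000 / (1035 × 9.81) = 54.05 m.
h = z + ψ = 67.41 + 54.05 = 121.46 m.

h ≈ 121.46 m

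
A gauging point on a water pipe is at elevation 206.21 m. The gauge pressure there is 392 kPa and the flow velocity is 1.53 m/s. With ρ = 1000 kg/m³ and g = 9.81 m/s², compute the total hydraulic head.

h ≈ 246.29 m

Pressure head ψ = P/(ρg) = 392×1000 / (1000 × 9.81) = 39.96 m.
Velocity head = v²/(2g) = 1.53² / (2 × 9.81) = 0.119 m.
h = z + ψ + v²/(2g) = 206.21 + 39.96 + 0.119 = 246.29 m.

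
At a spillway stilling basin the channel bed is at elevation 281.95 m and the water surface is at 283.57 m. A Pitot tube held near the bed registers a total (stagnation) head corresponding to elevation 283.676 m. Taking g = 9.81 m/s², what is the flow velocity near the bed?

v ≈ 1.44 m/s

Near the bed, under hydrostatic conditions, the piezometric head (z + ψ) equals the free-surface elevation, 283.57 m.
Velocity head = total − piezometric = 283.676 − 283.57 = 0.106 m.
v = √(2g·h_v) = √(2 × 9.81 × 0.106) = 1.44 m/s.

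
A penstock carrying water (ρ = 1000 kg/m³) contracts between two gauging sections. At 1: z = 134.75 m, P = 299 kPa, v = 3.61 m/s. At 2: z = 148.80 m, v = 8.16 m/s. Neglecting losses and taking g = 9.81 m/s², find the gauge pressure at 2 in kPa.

P₂ ≈ 134 kPa

Pressure head at 1: ψ₁ = P₁/(ρg) = 299×1000 / (1000 × 9.81) = 30.48 m.
Velocity heads: v₁²/2g = 3.61²/19.62 = 0.664 m; v₂²/2g = 8.16²/19.62 = 3.394 m.
Total head H = z₁ + ψ₁ + v₁²/2g = 134.75 + 30.48 + 0.664 = 165.89 m.
ψ₂ = H − z₂ − v₂²/2g = 165.89 − 148.80 − 3.394 = 13.70 m.
P₂ = ρgψ₂ = 1000 × 9.81 × 13.70 ≈ 134 kPa.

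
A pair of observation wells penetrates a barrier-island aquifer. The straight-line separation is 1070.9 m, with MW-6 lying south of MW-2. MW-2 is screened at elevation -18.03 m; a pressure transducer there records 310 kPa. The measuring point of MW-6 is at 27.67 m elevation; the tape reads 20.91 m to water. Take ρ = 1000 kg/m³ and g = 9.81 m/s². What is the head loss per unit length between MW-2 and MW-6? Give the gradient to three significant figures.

i ≈ 0.00636 m/m

Pressure head at MW-2: ψ = P/(ρg) = 310×1000 / (1000 × 9.81) = 31.60 m.
Total head at MW-2: h = z + ψ = -18.03 + 31.60 = 13.57 m.
Total head at MW-6: h = 27.67 − 20.91 = 6.76 m.
Head difference: h(MW-2) − h(MW-6) = 13.57 − 6.76 = 6.81 m.
Hydraulic gradient: i = |Δh| / L = 6.81 / 1070.9 = 0.00636.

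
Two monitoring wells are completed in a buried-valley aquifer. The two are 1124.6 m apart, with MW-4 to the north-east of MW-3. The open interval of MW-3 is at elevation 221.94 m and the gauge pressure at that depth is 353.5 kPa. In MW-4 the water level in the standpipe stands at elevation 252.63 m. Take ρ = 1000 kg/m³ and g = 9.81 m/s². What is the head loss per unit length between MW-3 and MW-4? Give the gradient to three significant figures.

Pressure head at MW-3: ψ = P/(ρg) = 353.5×1000 / (1000 × 9.81) = 36.03 m.
Total head at MW-3: h = z + ψ = 221.94 + 36.03 = 257.97 m.
Total head at MW-4: h = 252.63 m (water level in the piezometer is the total head).
Head difference: h(MW-3) − h(MW-4) = 257.97 − 252.63 = 5.34 m.
Hydraulic gradient: i = |Δh| / L = 5.34 / 1124.6 = 0.00475.

i ≈ 0.00475 m/m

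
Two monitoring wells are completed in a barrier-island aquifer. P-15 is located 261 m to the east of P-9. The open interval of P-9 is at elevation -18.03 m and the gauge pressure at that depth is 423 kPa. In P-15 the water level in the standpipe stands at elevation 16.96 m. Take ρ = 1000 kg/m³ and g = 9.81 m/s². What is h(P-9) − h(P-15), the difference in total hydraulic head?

Pressure head at P-9: ψ = P/(ρg) = 423×1000 / (1000 × 9.81) = 43.12 m.
Total head at P-9: h = z + ψ = -18.03 + 43.12 = 25.09 m.
Total head at P-15: h = 16.96 m (water level in the piezometer is the total head).
Head difference: h(P-9) − h(P-15) = 25.09 − 16.96 = 8.13 m.

Δh ≈ 8.13 m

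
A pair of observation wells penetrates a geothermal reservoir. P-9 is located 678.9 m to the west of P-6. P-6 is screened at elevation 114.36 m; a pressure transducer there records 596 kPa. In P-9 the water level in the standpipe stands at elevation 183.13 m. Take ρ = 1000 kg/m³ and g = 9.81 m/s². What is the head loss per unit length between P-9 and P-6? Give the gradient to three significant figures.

Pressure head at P-6: ψ = P/(ρg) = 596×1000 / (1000 × 9.81) = 60.75 m.
Total head at P-6: h = z + ψ = 114.36 + 60.75 = 175.11 m.
Total head at P-9: h = 183.13 m (water level in the piezometer is the total head).
Head difference: h(P-6) − h(P-9) = 175.11 − 183.13 = -8.02 m.
Hydraulic gradient: i = |Δh| / L = 8.02 / 678.9 = 0.0118.

i ≈ 0.0118 m/m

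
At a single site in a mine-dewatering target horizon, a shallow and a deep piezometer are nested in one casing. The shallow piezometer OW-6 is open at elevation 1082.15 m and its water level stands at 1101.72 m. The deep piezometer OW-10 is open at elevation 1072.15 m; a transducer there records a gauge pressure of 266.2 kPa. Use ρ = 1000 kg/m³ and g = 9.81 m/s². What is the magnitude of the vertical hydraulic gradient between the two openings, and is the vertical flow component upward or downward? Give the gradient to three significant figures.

|i_v| ≈ 0.243; vertical flow is downward

Total head at OW-6: h = 1101.72 m (water level in the standpipe).
Pressure head at OW-10: ψ = P/(ρg) = 266.2×1000 / (1000 × 9.81) = 27.14 m.
Total head at OW-10: h = z + ψ = 1072.15 + 27.14 = 1099.29 m.
Δh = h(OW-6) − h(OW-10) = 1101.72 − 1099.29 = 2.43 m.
Vertical separation Δz = 1082.15 − 1072.15 = 10.00 m.
|i_v| = |Δh| / Δz = 2.43 / 10.00 = 0.243.
Head is higher in the shallow piezometer, so vertical flow is downward (recharge condition).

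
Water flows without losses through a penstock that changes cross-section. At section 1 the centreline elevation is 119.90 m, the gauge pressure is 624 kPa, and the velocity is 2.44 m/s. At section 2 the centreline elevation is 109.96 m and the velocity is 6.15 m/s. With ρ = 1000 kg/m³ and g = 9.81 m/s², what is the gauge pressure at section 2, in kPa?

P₂ ≈ 706 kPa

Pressure head at 1: ψ₁ = P₁/(ρg) = 624×1000 / (1000 × 9.81) = 63.61 m.
Velocity heads: v₁²/2g = 2.44²/19.62 = 0.303 m; v₂²/2g = 6.15²/19.62 = 1.928 m.
Total head H = z₁ + ψ₁ + v₁²/2g = 119.90 + 63.61 + 0.303 = 183.81 m.
ψ₂ = H − z₂ − v₂²/2g = 183.81 − 109.96 − 1.928 = 71.92 m.
P₂ = ρgψ₂ = 1000 × 9.81 × 71.92 ≈ 706 kPa.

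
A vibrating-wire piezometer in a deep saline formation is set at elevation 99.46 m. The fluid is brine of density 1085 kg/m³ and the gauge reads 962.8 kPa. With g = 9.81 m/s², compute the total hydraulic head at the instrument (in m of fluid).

h ≈ 189.92 m

ψ = P/(ρg) = 962.8×1000 / (1085 × 9.81) = 90.46 m.
h = z + ψ = 99.46 + 90.46 = 189.92 m.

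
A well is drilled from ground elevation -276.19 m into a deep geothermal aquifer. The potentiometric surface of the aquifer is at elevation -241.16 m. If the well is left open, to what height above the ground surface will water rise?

Water rises to the potentiometric surface, so the rise above ground = -241.16 − (-276.19) = 35.03 m.

≈ 35.03 m above ground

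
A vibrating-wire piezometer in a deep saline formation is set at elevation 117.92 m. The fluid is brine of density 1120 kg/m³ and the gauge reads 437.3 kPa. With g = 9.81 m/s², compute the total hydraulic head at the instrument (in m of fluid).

ψ = P/(ρg) = 437.3×1000 / (1120 × 9.81) = 39.80 m.
h = z + ψ = 117.92 + 39.80 = 157.72 m.

h ≈ 157.72 m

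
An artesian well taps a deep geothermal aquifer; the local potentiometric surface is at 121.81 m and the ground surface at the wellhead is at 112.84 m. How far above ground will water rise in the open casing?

≈ 8.97 m above ground

Water rises to the potentiometric surface, so the rise above ground = 121.81 − 112.84 = 8.97 m.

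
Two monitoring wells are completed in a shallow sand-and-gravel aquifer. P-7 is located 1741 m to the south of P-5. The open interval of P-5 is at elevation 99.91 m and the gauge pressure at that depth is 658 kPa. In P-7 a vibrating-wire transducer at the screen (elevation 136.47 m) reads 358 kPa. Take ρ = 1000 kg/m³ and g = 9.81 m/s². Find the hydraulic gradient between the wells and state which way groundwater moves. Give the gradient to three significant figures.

Pressure head at P-5: ψ = P/(ρg) = 658×1000 / (1000 × 9.81) = 67.07 m.
Total head at P-5: h = z + ψ = 99.91 + 67.07 = 166.98 m.
Pressure head at P-7: ψ = P/(ρg) = 358×1000 / (1000 × 9.81) = 36.49 m.
Total head at P-7: h = z + ψ = 136.47 + 36.49 = 172.96 m.
Head difference: h(P-5) − h(P-7) = 166.98 − 172.96 = -5.98 m.
Hydraulic gradient: i = |Δh| / L = 5.98 / 1741 = 0.00343.
Flow is from higher to lower head: from P-7 toward P-5, i.e. toward the north.

i ≈ 0.00343; groundwater flows toward the north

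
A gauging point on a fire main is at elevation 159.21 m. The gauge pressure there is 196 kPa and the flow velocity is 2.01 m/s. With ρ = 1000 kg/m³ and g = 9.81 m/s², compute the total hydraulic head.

h ≈ 179.40 m

Pressure head ψ = P/(ρg) = 196×1000 / (1000 × 9.81) = 19.98 m.
Velocity head = v²/(2g) = 2.01² / (2 × 9.81) = 0.206 m.
h = z + ψ + v²/(2g) = 159.21 + 19.98 + 0.206 = 179.40 m.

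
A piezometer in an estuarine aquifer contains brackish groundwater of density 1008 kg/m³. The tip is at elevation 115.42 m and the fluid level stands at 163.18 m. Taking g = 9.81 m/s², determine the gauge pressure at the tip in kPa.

P ≈ 472 kPa

Pressure head ψ = h − z = 163.18 − 115.42 = 47.76 m.
P = ρgψ = 1008 × 9.81 × 47.76 = 472274 Pa ≈ 472 kPa.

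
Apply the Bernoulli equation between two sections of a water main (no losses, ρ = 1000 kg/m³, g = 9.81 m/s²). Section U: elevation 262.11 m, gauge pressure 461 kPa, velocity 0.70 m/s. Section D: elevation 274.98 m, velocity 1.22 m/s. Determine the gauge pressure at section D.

P₂ ≈ 334 kPa

Pressure head at U: ψ₁ = P₁/(ρg) = 461×1000 / (1000 × 9.81) = 46.99 m.
Velocity heads: v₁²/2g = 0.70²/19.62 = 0.025 m; v₂²/2g = 1.22²/19.62 = 0.076 m.
Total head H = z₁ + ψ₁ + v₁²/2g = 262.11 + 46.99 + 0.025 = 309.12 m.
ψ₂ = H − z₂ − v₂²/2g = 309.12 − 274.98 − 0.076 = 34.06 m.
P₂ = ρgψ₂ = 1000 × 9.81 × 34.06 ≈ 334 kPa.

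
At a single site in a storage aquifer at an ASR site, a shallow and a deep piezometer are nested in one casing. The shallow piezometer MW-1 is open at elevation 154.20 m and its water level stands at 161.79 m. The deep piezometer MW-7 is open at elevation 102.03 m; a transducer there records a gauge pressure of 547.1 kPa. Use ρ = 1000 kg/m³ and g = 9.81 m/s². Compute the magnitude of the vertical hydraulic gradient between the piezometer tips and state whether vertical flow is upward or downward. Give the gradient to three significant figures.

Total head at MW-1: h = 161.79 m (water level in the standpipe).
Pressure head at MW-7: ψ = P/(ρg) = 547.1×1000 / (1000 × 9.81) = 55.77 m.
Total head at MW-7: h = z + ψ = 102.03 + 55.77 = 157.80 m.
Δh = h(MW-1) − h(MW-7) = 161.79 − 157.80 = 3.99 m.
Vertical separation Δz = 154.20 − 102.03 = 52.17 m.
|i_v| = |Δh| / Δz = 3.99 / 52.17 = 0.0765.
Head is higher in the shallow piezometer, so vertical flow is downward (recharge condition).

|i_v| ≈ 0.0765; vertical flow is downward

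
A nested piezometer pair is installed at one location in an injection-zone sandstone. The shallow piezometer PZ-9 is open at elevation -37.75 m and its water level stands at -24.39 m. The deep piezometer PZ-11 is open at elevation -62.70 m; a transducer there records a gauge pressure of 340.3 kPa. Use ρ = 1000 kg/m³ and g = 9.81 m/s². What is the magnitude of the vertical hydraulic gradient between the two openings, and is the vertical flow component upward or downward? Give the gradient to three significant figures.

|i_v| ≈ 0.145; vertical flow is downward

Total head at PZ-9: h = -24.39 m (water level in the standpipe).
Pressure head at PZ-11: ψ = P/(ρg) = 340.3×1000 / (1000 × 9.81) = 34.69 m.
Total head at PZ-11: h = z + ψ = -62.70 + 34.69 = -28.01 m.
Δh = h(PZ-9) − h(PZ-11) = -24.39 − (-28.01) = 3.62 m.
Vertical separation Δz = -37.75 − (-62.70) = 24.95 m.
|i_v| = |Δh| / Δz = 3.62 / 24.95 = 0.145.
Head is higher in the shallow piezometer, so vertical flow is downward (recharge condition).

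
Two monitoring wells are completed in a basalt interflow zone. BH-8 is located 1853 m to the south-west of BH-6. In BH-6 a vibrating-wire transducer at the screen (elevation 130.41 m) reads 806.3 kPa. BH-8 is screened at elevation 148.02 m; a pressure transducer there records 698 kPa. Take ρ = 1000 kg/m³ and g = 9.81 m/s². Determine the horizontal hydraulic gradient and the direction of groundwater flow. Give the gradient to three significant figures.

Pressure head at BH-6: ψ = P/(ρg) = 806.3×1000 / (1000 × 9.81) = 82.19 m.
Total head at BH-6: h = z + ψ = 130.41 + 82.19 = 212.60 m.
Pressure head at BH-8: ψ = P/(ρg) = 698×1000 / (1000 × 9.81) = 71.15 m.
Total head at BH-8: h = z + ψ = 148.02 + 71.15 = 219.17 m.
Head difference: h(BH-6) − h(BH-8) = 212.60 − 219.17 = -6.57 m.
Hydraulic gradient: i = |Δh| / L = 6.57 / 1853 = 0.00355.
Flow is from higher to lower head: from BH-8 toward BH-6, i.e. toward the north-east.

i ≈ 0.00355; groundwater flows toward the north-east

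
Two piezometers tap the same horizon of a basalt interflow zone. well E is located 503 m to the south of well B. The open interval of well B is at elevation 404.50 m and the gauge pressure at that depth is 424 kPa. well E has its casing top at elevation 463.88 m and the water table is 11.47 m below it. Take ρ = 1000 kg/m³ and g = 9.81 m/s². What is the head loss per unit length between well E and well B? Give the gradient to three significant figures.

Pressure head at well B: ψ = P/(ρg) = 424×1000 / (1000 × 9.81) = 43.22 m.
Total head at well B: h = z + ψ = 404.50 + 43.22 = 447.72 m.
Total head at well E: h = 463.88 − 11.47 = 452.41 m.
Head difference: h(well B) − h(well E) = 447.72 − 452.41 = -4.69 m.
Hydraulic gradient: i = |Δh| / L = 4.69 / 503 = 0.00932.

i ≈ 0.00932 m/m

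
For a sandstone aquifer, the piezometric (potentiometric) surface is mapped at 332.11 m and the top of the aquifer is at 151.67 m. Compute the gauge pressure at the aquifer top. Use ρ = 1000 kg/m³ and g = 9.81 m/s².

P ≈ 1770 kPa

Pressure head at the aquifer top: ψ = h − z = 332.11 − 151.67 = 180.44 m.
P = ρgψ = 1000 × 9.81 × 180.44 = 1770116 Pa ≈ 1770 kPa.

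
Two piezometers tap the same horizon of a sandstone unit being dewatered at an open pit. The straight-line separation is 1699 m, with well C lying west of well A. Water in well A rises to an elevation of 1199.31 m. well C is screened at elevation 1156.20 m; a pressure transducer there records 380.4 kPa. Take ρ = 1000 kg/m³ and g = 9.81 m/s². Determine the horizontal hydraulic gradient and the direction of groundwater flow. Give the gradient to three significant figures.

i ≈ 0.00255; groundwater flows toward the west

Total head at well A: h = 1199.31 m (water level in the piezometer is the total head).
Pressure head at well C: ψ = P/(ρg) = 380.4×1000 / (1000 × 9.81) = 38.78 m.
Total head at well C: h = z + ψ = 1156.20 + 38.78 = 1194.98 m.
Head difference: h(well A) − h(well C) = 1199.31 − 1194.98 = 4.33 m.
Hydraulic gradient: i = |Δh| / L = 4.33 / 1699 = 0.00255.
Flow is from higher to lower head: from well A toward well C, i.e. toward the west.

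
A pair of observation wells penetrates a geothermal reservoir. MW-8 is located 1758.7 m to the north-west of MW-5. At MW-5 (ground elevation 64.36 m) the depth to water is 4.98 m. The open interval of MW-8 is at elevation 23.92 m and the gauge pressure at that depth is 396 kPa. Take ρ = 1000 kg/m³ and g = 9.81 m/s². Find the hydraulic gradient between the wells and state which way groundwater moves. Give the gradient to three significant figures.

i ≈ 0.00279; groundwater flows toward the south-east

Total head at MW-5: h = 64.36 − 4.98 = 59.38 m.
Pressure head at MW-8: ψ = P/(ρg) = 396×1000 / (1000 × 9.81) = 40.37 m.
Total head at MW-8: h = z + ψ = 23.92 + 40.37 = 64.29 m.
Head difference: h(MW-5) − h(MW-8) = 59.38 − 64.29 = -4.91 m.
Hydraulic gradient: i = |Δh| / L = 4.91 / 1758.7 = 0.00279.
Flow is from higher to lower head: from MW-8 toward MW-5, i.e. toward the south-east.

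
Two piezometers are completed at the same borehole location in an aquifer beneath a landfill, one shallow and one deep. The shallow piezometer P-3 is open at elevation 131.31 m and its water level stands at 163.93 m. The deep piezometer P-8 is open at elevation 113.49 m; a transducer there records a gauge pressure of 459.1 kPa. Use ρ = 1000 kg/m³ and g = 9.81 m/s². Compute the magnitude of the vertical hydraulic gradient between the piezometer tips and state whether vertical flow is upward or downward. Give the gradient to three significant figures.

|i_v| ≈ 0.204; vertical flow is downward

Total head at P-3: h = 163.93 m (water level in the standpipe).
Pressure head at P-8: ψ = P/(ρg) = 459.1×1000 / (1000 × 9.81) = 46.80 m.
Total head at P-8: h = z + ψ = 113.49 + 46.80 = 160.29 m.
Δh = h(P-3) − h(P-8) = 163.93 − 160.29 = 3.64 m.
Vertical separation Δz = 131.31 − 113.49 = 17.82 m.
|i_v| = |Δh| / Δz = 3.64 / 17.82 = 0.204.
Head is higher in the shallow piezometer, so vertical flow is downward (recharge condition).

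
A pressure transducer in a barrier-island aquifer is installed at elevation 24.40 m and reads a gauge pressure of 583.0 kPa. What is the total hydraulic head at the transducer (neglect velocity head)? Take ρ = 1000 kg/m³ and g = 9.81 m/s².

ψ = P/(ρg) = 583.0×1000 / (1000 × 9.81) = 59.43 m.
h = z + ψ = 24.40 + 59.43 = 83.83 m.

h ≈ 83.83 m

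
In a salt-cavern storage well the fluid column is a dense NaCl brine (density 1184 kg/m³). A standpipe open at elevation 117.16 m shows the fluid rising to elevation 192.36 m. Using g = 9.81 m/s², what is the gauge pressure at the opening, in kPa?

Pressure head ψ = h − z = 192.36 − 117.16 = 75.20 m.
P = ρgψ = 1184 × 9.81 × 75.20 = 873451 Pa ≈ 873 kPa.

P ≈ 873 kPa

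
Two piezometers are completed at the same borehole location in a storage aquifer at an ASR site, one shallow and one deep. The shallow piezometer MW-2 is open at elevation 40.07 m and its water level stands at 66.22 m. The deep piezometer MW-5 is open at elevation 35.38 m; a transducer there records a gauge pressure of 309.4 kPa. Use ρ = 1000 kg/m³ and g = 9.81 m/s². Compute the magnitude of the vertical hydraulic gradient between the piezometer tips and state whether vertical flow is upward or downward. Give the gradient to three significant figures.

|i_v| ≈ 0.149; vertical flow is upward

Total head at MW-2: h = 66.22 m (water level in the standpipe).
Pressure head at MW-5: ψ = P/(ρg) = 309.4×1000 / (1000 × 9.81) = 31.54 m.
Total head at MW-5: h = z + ψ = 35.38 + 31.54 = 66.92 m.
Δh = h(MW-2) − h(MW-5) = 66.22 − 66.92 = -0.70 m.
Vertical separation Δz = 40.07 − 35.38 = 4.69 m.
|i_v| = |Δh| / Δz = 0.70 / 4.69 = 0.149.
Head is higher in the deep piezometer, so vertical flow is upward (discharge condition).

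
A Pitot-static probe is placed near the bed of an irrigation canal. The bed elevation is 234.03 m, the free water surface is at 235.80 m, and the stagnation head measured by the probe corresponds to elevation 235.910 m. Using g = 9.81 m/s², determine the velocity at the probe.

Near the bed, under hydrostatic conditions, the piezometric head (z + ψ) equals the free-surface elevation, 235.80 m.
Velocity head = total − piezometric = 235.910 − 235.80 = 0.110 m.
v = √(2g·h_v) = √(2 × 9.81 × 0.110) = 1.47 m/s.

v ≈ 1.47 m/s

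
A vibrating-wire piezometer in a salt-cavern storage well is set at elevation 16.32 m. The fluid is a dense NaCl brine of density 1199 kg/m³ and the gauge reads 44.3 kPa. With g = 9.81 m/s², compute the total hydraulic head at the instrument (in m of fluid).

ψ = P/(ρg) = 44.3×1000 / (1199 × 9.81) = 3.77 m.
h = z + ψ = 16.32 + 3.77 = 20.09 m.

h ≈ 20.09 m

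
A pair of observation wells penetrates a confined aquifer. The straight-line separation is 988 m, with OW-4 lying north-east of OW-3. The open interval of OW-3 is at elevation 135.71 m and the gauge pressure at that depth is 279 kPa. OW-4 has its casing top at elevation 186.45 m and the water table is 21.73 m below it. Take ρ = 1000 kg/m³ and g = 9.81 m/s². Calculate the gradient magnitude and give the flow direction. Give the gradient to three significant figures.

Pressure head at OW-3: ψ = P/(ρg) = 279×1000 / (1000 × 9.81) = 28.44 m.
Total head at OW-3: h = z + ψ = 135.71 + 28.44 = 164.15 m.
Total head at OW-4: h = 186.45 − 21.73 = 164.72 m.
Head difference: h(OW-3) − h(OW-4) = 164.15 − 164.72 = -0.57 m.
Hydraulic gradient: i = |Δh| / L = 0.57 / 988 = 0.000577.
Flow is from higher to lower head: from OW-4 toward OW-3, i.e. toward the south-west.

i ≈ 0.000577; groundwater flows toward the south-west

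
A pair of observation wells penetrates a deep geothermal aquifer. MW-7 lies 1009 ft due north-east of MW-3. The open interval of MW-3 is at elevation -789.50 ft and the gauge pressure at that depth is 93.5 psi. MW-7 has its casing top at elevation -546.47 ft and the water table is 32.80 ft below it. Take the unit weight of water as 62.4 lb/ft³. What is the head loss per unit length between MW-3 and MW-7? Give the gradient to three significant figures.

i ≈ 0.00549 ft/ft

Pressure head at MW-3: ψ = 144·P/γ = 144 × 93.5 / 62.4 = 215.77 ft.
Total head at MW-3: h = z + ψ = -789.50 + 215.77 = -573.73 ft.
Total head at MW-7: h = -546.47 − 32.80 = -579.27 ft.
Head difference: h(MW-3) − h(MW-7) = -573.73 − (-579.27) = 5.54 ft.
Hydraulic gradient: i = |Δh| / L = 5.54 / 1009 = 0.00549.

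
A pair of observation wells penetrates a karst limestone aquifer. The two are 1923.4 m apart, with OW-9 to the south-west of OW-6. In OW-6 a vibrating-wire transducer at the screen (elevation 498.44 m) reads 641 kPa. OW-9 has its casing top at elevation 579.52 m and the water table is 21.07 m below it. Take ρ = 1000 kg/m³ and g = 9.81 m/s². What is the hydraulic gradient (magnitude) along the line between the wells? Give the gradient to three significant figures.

i ≈ 0.00277

Pressure head at OW-6: ψ = P/(ρg) = 641×1000 / (1000 × 9.81) = 65.34 m.
Total head at OW-6: h = z + ψ = 498.44 + 65.34 = 563.78 m.
Total head at OW-9: h = 579.52 − 21.07 = 558.45 m.
Head difference: h(OW-6) − h(OW-9) = 563.78 − 558.45 = 5.33 m.
Hydraulic gradient: i = |Δh| / L = 5.33 / 1923.4 = 0.00277.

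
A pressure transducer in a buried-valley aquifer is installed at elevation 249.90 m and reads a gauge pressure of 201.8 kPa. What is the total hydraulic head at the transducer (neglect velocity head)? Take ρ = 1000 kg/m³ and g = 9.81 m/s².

h ≈ 270.47 m

ψ = P/(ρg) = 201.8×1000 / (1000 × 9.81) = 20.57 m.
h = z + ψ = 249.90 + 20.57 = 270.47 m.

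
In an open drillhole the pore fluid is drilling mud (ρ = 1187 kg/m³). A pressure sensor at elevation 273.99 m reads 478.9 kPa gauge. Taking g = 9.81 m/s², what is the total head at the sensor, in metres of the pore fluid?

h ≈ 315.12 m

ψ = P/(ρg) = 478.9×1000 / (1187 × 9.81) = 41.13 m.
h = z + ψ = 273.99 + 41.13 = 315.12 m.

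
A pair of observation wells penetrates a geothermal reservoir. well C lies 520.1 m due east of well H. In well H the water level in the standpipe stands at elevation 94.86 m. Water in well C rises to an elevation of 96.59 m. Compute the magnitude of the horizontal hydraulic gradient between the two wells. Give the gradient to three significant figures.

i ≈ 0.00333

Total head at well H: h = 94.86 m (water level in the piezometer is the total head).
Total head at well C: h = 96.59 m (water level in the piezometer is the total head).
Head difference: h(well H) − h(well C) = 94.86 − 96.59 = -1.73 m.
Hydraulic gradient: i = |Δh| / L = 1.73 / 520.1 = 0.00333.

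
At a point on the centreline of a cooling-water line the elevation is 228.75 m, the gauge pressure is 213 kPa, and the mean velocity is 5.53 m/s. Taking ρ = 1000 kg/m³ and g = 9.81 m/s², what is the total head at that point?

Pressure head ψ = P/(ρg) = 213×1000 / (1000 × 9.81) = 21.71 m.
Velocity head = v²/(2g) = 5.53² / (2 × 9.81) = 1.559 m.
h = z + ψ + v²/(2g) = 228.75 + 21.71 + 1.559 = 252.02 m.

h ≈ 252.02 m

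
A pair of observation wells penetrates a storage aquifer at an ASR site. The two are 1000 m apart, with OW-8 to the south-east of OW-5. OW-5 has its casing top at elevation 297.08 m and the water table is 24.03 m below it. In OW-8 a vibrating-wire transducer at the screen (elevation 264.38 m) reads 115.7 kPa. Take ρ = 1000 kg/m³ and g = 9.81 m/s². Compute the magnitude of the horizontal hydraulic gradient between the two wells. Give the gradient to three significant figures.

i ≈ 0.00312

Total head at OW-5: h = 297.08 − 24.03 = 273.05 m.
Pressure head at OW-8: ψ = P/(ρg) = 115.7×1000 / (1000 × 9.81) = 11.79 m.
Total head at OW-8: h = z + ψ = 264.38 + 11.79 = 276.17 m.
Head difference: h(OW-5) − h(OW-8) = 273.05 − 276.17 = -3.12 m.
Hydraulic gradient: i = |Δh| / L = 3.12 / 1000 = 0.00312.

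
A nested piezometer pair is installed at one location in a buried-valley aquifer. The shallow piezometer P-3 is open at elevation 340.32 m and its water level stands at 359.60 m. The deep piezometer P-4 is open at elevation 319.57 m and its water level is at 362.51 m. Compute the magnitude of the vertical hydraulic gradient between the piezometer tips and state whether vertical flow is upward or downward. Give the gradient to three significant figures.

|i_v| ≈ 0.140; vertical flow is upward

Total head at P-3: h = 359.60 m (water level in the standpipe).
Total head at P-4: h = 362.51 m.
Δh = h(P-3) − h(P-4) = 359.60 − 362.51 = -2.91 m.
Vertical separation Δz = 340.32 − 319.57 = 20.75 m.
|i_v| = |Δh| / Δz = 2.91 / 20.75 = 0.140.
Head is higher in the deep piezometer, so vertical flow is upward (discharge condition).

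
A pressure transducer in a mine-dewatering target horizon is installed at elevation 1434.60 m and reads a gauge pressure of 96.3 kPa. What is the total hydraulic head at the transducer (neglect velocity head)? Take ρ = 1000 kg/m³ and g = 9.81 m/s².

h ≈ 1444.42 m

ψ = P/(ρg) = 96.3×1000 / (1000 × 9.81) = 9.82 m.
h = z + ψ = 1434.60 + 9.82 = 1444.42 m.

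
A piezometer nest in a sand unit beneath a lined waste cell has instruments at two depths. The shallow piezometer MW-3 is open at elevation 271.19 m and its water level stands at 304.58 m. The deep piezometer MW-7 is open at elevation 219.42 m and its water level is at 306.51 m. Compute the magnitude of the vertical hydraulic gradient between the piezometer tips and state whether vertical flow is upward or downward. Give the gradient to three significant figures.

Total head at MW-3: h = 304.58 m (water level in the standpipe).
Total head at MW-7: h = 306.51 m.
Δh = h(MW-3) − h(MW-7) = 304.58 − 306.51 = -1.93 m.
Vertical separation Δz = 271.19 − 219.42 = 51.77 m.
|i_v| = |Δh| / Δz = 1.93 / 51.77 = 0.0373.
Head is higher in the deep piezometer, so vertical flow is upward (discharge condition).

|i_v| ≈ 0.0373; vertical flow is upward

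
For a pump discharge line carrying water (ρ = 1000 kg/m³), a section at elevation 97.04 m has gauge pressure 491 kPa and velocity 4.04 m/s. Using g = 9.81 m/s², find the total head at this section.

Pressure head ψ = P/(ρg) = 491×1000 / (1000 × 9.81) = 50.05 m.
Velocity head = v²/(2g) = 4.04² / (2 × 9.81) = 0.832 m.
h = z + ψ + v²/(2g) = 97.04 + 50.05 + 0.832 = 147.92 m.

h ≈ 147.92 m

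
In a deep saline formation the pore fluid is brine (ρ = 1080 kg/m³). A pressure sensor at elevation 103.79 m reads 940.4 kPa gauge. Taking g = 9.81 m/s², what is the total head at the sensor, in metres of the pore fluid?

h ≈ 192.55 m

ψ = P/(ρg) = 940.4×1000 / (1080 × 9.81) = 88.76 m.
h = z + ψ = 103.79 + 88.76 = 192.55 m.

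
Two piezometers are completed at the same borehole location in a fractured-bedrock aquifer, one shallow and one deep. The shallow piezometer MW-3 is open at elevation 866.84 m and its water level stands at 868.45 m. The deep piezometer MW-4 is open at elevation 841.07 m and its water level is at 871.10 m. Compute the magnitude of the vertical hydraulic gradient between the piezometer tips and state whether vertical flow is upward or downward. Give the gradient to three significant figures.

|i_v| ≈ 0.103; vertical flow is upward

Total head at MW-3: h = 868.45 m (water level in the standpipe).
Total head at MW-4: h = 871.10 m.
Δh = h(MW-3) − h(MW-4) = 868.45 − 871.10 = -2.65 m.
Vertical separation Δz = 866.84 − 841.07 = 25.77 m.
|i_v| = |Δh| / Δz = 2.65 / 25.77 = 0.103.
Head is higher in the deep piezometer, so vertical flow is upward (discharge condition).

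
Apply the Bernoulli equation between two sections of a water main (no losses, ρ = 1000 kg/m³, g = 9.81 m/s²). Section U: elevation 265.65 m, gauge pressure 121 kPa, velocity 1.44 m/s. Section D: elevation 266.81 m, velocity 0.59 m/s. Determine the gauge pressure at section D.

Pressure head at U: ψ₁ = P₁/(ρg) = 121×1000 / (1000 × 9.81) = 12.33 m.
Velocity heads: v₁²/2g = 1.44²/19.62 = 0.106 m; v₂²/2g = 0.59²/19.62 = 0.018 m.
Total head H = z₁ + ψ₁ + v₁²/2g = 265.65 + 12.33 + 0.106 = 278.09 m.
ψ₂ = H − z₂ − v₂²/2g = 278.09 − 266.81 − 0.018 = 11.26 m.
P₂ = ρgψ₂ = 1000 × 9.81 × 11.26 ≈ 110 kPa.

P₂ ≈ 110 kPa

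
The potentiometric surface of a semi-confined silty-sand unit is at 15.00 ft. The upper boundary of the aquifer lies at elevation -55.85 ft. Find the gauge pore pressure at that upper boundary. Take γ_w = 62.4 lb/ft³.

P ≈ 30.7 psi

Pressure head at the aquifer top: ψ = h − z = 15.00 − (-55.85) = 70.85 ft.
P = γψ/144 = 62.4 × 70.85 / 144 = 30.7 psi.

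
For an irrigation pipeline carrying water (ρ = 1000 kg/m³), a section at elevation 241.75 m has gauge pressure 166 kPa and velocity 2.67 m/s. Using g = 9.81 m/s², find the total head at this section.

Pressure head ψ = P/(ρg) = 166×1000 / (1000 × 9.81) = 16.92 m.
Velocity head = v²/(2g) = 2.67² / (2 × 9.81) = 0.363 m.
h = z + ψ + v²/(2g) = 241.75 + 16.92 + 0.363 = 259.03 m.

h ≈ 259.03 m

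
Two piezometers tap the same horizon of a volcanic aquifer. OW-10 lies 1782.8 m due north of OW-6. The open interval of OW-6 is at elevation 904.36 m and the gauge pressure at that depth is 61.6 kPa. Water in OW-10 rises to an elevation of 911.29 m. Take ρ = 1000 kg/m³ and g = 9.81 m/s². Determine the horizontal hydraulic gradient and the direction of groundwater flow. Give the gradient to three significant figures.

i ≈ 0.000365; groundwater flows toward the south

Pressure head at OW-6: ψ = P/(ρg) = 61.6×1000 / (1000 × 9.81) = 6.28 m.
Total head at OW-6: h = z + ψ = 904.36 + 6.28 = 910.64 m.
Total head at OW-10: h = 911.29 m (water level in the piezometer is the total head).
Head difference: h(OW-6) − h(OW-10) = 910.64 − 911.29 = -0.65 m.
Hydraulic gradient: i = |Δh| / L = 0.65 / 1782.8 = 0.000365.
Flow is from higher to lower head: from OW-10 toward OW-6, i.e. toward the south.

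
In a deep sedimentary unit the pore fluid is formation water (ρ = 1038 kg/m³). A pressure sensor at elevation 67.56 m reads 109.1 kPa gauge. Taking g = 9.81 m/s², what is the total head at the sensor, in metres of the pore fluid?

h ≈ 78.27 m

ψ = P/(ρg) = 109.1×1000 / (1038 × 9.81) = 10.71 m.
h = z + ψ = 67.56 + 10.71 = 78.27 m.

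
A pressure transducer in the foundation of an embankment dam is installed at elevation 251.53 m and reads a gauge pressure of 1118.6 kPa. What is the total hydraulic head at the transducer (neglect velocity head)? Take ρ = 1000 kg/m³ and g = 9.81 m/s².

h ≈ 365.56 m

ψ = P/(ρg) = 1118.6×1000 / (1000 × 9.81) = 114.03 m.
h = z + ψ = 251.53 + 114.03 = 365.56 m.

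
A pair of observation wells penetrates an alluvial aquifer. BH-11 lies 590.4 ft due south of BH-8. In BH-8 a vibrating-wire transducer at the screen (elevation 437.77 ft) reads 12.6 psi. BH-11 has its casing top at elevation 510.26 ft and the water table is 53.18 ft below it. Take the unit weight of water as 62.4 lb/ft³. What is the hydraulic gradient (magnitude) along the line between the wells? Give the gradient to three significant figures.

Pressure head at BH-8: ψ = 144·P/γ = 144 × 12.6 / 62.4 = 29.08 ft.
Total head at BH-8: h = z + ψ = 437.77 + 29.08 = 466.85 ft.
Total head at BH-11: h = 510.26 − 53.18 = 457.08 ft.
Head difference: h(BH-8) − h(BH-11) = 466.85 − 457.08 = 9.77 ft.
Hydraulic gradient: i = |Δh| / L = 9.77 / 590.4 = 0.0165.

i ≈ 0.0165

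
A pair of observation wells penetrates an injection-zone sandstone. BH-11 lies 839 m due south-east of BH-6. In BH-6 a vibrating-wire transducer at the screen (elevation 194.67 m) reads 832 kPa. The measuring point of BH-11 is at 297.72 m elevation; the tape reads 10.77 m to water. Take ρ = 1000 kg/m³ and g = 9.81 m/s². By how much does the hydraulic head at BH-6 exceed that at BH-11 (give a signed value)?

Δh ≈ -7.47 m

Pressure head at BH-6: ψ = P/(ρg) = 832×1000 / (1000 × 9.81) = 84.81 m.
Total head at BH-6: h = z + ψ = 194.67 + 84.81 = 279.48 m.
Total head at BH-11: h = 297.72 − 10.77 = 286.95 m.
Head difference: h(BH-6) − h(BH-11) = 279.48 − 286.95 = -7.47 m.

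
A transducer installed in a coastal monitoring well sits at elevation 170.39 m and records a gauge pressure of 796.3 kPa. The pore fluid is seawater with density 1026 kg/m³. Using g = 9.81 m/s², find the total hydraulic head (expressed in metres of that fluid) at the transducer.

h ≈ 249.51 m

ψ = P/(ρg) = 796.3×1000 / (1026 × 9.81) = 79.12 m.
h = z + ψ = 170.39 + 79.12 = 249.51 m.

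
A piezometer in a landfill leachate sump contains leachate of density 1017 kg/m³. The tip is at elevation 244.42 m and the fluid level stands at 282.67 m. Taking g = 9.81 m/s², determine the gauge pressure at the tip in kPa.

Pressure head ψ = h − z = 282.67 − 244.42 = 38.25 m.
P = ρgψ = 1017 × 9.81 × 38.25 = 381611 Pa ≈ 382 kPa.

P ≈ 382 kPa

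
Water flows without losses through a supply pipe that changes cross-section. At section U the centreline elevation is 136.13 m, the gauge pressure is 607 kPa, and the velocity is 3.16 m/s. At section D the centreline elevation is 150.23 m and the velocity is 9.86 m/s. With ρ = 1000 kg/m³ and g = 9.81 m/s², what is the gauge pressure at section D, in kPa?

P₂ ≈ 425 kPa

Pressure head at U: ψ₁ = P₁/(ρg) = 607×1000 / (1000 × 9.81) = 61.88 m.
Velocity heads: v₁²/2g = 3.16²/19.62 = 0.509 m; v₂²/2g = 9.86²/19.62 = 4.955 m.
Total head H = z₁ + ψ₁ + v₁²/2g = 136.13 + 61.88 + 0.509 = 198.52 m.
ψ₂ = H − z₂ − v₂²/2g = 198.52 − 150.23 − 4.955 = 43.34 m.
P₂ = ρgψ₂ = 1000 × 9.81 × 43.34 ≈ 425 kPa.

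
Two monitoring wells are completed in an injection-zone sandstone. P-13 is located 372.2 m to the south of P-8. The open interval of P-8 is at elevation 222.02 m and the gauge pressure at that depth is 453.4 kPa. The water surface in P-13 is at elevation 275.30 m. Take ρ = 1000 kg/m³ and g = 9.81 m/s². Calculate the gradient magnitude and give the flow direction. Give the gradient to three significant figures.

Pressure head at P-8: ψ = P/(ρg) = 453.4×1000 / (1000 × 9.81) = 46.22 m.
Total head at P-8: h = z + ψ = 222.02 + 46.22 = 268.24 m.
Total head at P-13: h = 275.30 m (water level in the piezometer is the total head).
Head difference: h(P-8) − h(P-13) = 268.24 − 275.30 = -7.06 m.
Hydraulic gradient: i = |Δh| / L = 7.06 / 372.2 = 0.0190.
Flow is from higher to lower head: from P-13 toward P-8, i.e. toward the north.

i ≈ 0.0190; groundwater flows toward the north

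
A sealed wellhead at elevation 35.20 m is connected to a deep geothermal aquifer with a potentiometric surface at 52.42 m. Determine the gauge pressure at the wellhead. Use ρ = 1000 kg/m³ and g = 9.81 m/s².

P ≈ 169 kPa

Head above the cap: Δh = 52.42 − 35.20 = 17.22 m.
P = ρgΔh = 1000 × 9.81 × 17.22 = 168928 Pa ≈ 169 kPa.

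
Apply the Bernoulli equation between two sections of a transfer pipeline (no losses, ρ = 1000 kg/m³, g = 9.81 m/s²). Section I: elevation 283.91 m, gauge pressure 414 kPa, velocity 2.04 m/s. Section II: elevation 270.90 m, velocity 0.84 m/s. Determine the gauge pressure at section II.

P₂ ≈ 543 kPa

Pressure head at I: ψ₁ = P₁/(ρg) = 414×1000 / (1000 × 9.81) = 42.20 m.
Velocity heads: v₁²/2g = 2.04²/19.62 = 0.212 m; v₂²/2g = 0.84²/19.62 = 0.036 m.
Total head H = z₁ + ψ₁ + v₁²/2g = 283.91 + 42.20 + 0.212 = 326.32 m.
ψ₂ = H − z₂ − v₂²/2g = 326.32 − 270.90 − 0.036 = 55.38 m.
P₂ = ρgψ₂ = 1000 × 9.81 × 55.38 ≈ 543 kPa.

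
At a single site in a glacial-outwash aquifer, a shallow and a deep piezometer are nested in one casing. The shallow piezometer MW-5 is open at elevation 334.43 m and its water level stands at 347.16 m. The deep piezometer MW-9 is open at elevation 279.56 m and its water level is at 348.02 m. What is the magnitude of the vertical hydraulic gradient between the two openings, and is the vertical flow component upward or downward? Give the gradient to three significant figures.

Total head at MW-5: h = 347.16 m (water level in the standpipe).
Total head at MW-9: h = 348.02 m.
Δh = h(MW-5) − h(MW-9) = 347.16 − 348.02 = -0.86 m.
Vertical separation Δz = 334.43 − 279.56 = 54.87 m.
|i_v| = |Δh| / Δz = 0.86 / 54.87 = 0.0157.
Head is higher in the deep piezometer, so vertical flow is upward (discharge condition).

|i_v| ≈ 0.0157; vertical flow is upward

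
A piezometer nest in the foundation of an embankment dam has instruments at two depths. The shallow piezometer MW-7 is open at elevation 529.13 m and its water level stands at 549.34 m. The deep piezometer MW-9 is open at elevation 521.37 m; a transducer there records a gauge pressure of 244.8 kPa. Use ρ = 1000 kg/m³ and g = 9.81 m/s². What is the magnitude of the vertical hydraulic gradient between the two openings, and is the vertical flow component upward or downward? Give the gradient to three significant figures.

Total head at MW-7: h = 549.34 m (water level in the standpipe).
Pressure head at MW-9: ψ = P/(ρg) = 244.8×1000 / (1000 × 9.81) = 24.95 m.
Total head at MW-9: h = z + ψ = 521.37 + 24.95 = 546.32 m.
Δh = h(MW-7) − h(MW-9) = 549.34 − 546.32 = 3.02 m.
Vertical separation Δz = 529.13 − 521.37 = 7.76 m.
|i_v| = |Δh| / Δz = 3.02 / 7.76 = 0.389.
Head is higher in the shallow piezometer, so vertical flow is downward (recharge condition).

|i_v| ≈ 0.389; vertical flow is downward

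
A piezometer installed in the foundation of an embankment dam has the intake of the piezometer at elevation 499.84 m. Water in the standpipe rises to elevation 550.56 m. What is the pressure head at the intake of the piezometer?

ψ ≈ 50.72 m

Total head h = 550.56 m (the water-surface elevation in the piezometer).
Pressure head ψ = h − z = 550.56 − 499.84 = 50.72 m.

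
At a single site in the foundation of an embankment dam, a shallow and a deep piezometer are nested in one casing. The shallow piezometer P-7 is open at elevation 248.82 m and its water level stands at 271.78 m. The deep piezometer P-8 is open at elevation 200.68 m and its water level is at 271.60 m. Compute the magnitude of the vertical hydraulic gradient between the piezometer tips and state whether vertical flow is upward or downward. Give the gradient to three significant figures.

|i_v| ≈ 0.00374; vertical flow is downward

Total head at P-7: h = 271.78 m (water level in the standpipe).
Total head at P-8: h = 271.60 m.
Δh = h(P-7) − h(P-8) = 271.78 − 271.60 = 0.18 m.
Vertical separation Δz = 248.82 − 200.68 = 48.14 m.
|i_v| = |Δh| / Δz = 0.18 / 48.14 = 0.00374.
Head is higher in the shallow piezometer, so vertical flow is downward (recharge condition).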